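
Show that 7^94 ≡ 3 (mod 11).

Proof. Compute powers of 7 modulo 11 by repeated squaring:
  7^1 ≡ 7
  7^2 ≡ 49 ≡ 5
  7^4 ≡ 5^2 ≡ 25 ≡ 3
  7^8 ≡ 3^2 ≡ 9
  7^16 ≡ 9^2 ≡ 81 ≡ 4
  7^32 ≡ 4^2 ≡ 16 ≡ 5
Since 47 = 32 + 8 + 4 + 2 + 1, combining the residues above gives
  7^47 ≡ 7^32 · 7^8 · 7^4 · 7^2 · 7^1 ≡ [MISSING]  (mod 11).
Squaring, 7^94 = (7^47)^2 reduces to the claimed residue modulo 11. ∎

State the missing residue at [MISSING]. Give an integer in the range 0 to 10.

7^32 · 7^8 · 7^4 · 7^2 · 7^1 ≡ 5 · 9 · 3 · 5 · 7 = 4725.
4725 mod 11 = 6, so 7^47 ≡ 6 (mod 11).

6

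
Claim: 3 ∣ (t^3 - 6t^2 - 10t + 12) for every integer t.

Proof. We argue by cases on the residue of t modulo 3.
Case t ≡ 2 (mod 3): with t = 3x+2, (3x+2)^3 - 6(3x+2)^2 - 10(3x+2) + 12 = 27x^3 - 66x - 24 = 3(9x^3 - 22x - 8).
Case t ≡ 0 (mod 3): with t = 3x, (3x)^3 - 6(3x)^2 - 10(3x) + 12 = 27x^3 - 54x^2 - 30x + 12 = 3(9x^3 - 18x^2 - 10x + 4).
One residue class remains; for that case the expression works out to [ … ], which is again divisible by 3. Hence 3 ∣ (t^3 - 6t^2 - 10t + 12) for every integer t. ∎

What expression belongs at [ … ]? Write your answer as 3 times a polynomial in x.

3(9x^3 - 9x^2 - 19x - 1)

The residues treated are {2, 0}, so the missing case is t ≡ 1 (mod 3); write t = 3x+1.
Then (3x+1)^3 - 6(3x+1)^2 - 10(3x+1) + 12 = 27x^3 - 27x^2 - 57x - 3 = 3(9x^3 - 9x^2 - 19x - 1).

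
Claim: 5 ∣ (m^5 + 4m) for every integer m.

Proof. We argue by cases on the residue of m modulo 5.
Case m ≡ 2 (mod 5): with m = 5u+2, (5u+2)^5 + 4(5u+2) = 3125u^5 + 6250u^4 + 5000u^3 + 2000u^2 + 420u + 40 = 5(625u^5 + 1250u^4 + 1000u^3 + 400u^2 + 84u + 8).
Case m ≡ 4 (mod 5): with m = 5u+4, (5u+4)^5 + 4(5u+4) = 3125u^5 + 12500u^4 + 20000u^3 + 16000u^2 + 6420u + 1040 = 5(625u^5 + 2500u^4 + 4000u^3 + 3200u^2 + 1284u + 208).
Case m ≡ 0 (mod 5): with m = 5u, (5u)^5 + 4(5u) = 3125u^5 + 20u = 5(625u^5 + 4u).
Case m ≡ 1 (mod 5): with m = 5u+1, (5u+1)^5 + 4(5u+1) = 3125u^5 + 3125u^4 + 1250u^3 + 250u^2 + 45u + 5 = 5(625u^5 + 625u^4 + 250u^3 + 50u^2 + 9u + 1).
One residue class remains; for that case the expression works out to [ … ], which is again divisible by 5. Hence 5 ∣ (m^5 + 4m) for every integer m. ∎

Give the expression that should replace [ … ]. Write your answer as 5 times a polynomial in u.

5(625u^5 + 1875u^4 + 2250u^3 + 1350u^2 + 409u + 51)

Only m ≡ 3 (mod 5) is unaccounted for. Put m = 5u+3:
(5u+3)^5 + 4(5u+3) expands to 3125u^5 + 9375u^4 + 11250u^3 + 6750u^2 + 2045u + 255,
and factoring out 5 leaves 5(625u^5 + 1875u^4 + 2250u^3 + 1350u^2 + 409u + 51).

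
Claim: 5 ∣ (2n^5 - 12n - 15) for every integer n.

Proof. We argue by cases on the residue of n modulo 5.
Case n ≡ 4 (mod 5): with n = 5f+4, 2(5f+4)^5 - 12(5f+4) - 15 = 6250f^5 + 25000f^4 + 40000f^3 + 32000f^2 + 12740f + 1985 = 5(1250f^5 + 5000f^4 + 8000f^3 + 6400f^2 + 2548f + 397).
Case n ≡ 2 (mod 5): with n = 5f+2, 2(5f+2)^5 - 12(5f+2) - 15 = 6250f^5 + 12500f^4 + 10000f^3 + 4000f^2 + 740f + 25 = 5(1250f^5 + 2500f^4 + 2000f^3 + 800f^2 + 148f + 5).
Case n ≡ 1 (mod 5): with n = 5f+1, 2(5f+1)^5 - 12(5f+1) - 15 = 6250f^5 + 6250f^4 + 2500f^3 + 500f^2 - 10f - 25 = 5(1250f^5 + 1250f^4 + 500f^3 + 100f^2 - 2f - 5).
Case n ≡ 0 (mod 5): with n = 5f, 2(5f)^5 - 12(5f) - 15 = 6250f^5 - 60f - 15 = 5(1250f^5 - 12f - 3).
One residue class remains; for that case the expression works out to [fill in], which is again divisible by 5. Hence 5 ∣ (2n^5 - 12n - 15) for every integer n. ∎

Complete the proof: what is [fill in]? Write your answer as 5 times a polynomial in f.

Only n ≡ 3 (mod 5) is unaccounted for. Put n = 5f+3:
2(5f+3)^5 - 12(5f+3) - 15 expands to 6250f^5 + 18750f^4 + 22500f^3 + 13500f^2 + 3990f + 435,
and factoring out 5 leaves 5(1250f^5 + 3750f^4 + 4500f^3 + 2700f^2 + 798f + 87).

5(1250f^5 + 3750f^4 + 4500f^3 + 2700f^2 + 798f + 87)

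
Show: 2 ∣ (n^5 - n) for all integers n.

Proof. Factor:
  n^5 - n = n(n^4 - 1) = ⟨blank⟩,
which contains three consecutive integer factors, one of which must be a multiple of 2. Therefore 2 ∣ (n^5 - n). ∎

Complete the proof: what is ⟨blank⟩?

(n - 1)n(n + 1)(n^2 + 1)

n^4 - 1 = (n^2 - 1)(n^2 + 1), and n^2 - 1 = (n-1)(n+1).
So n(n^4 - 1) = (n - 1)n(n + 1)(n^2 + 1).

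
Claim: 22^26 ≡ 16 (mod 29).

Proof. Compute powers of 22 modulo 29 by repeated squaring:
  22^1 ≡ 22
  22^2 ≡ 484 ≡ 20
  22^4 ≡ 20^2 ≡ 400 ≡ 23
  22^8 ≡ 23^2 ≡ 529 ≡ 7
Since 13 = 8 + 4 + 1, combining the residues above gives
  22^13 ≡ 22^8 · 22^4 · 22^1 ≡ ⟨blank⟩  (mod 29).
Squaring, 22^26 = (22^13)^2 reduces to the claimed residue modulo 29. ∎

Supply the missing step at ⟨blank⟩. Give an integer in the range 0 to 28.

22^8 · 22^4 · 22^1 ≡ 7 · 23 · 22 = 3542.
3542 mod 29 = 4, so 22^13 ≡ 4 (mod 29).

4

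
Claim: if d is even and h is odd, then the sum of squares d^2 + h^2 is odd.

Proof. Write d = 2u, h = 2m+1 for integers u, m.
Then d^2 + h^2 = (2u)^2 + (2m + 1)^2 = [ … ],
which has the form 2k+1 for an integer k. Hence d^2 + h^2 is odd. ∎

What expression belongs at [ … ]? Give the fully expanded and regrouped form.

2(2m^2 + 2m + 2u^2) + 1

(2u)^2 + (2m + 1)^2 = 4m^2 + 4m + 4u^2 + 1
= 2(2m^2 + 2m + 2u^2) + 1.
Since 2m^2 + 2m + 2u^2 is an integer, the sum of squares is of the form 2k+1 for an integer k.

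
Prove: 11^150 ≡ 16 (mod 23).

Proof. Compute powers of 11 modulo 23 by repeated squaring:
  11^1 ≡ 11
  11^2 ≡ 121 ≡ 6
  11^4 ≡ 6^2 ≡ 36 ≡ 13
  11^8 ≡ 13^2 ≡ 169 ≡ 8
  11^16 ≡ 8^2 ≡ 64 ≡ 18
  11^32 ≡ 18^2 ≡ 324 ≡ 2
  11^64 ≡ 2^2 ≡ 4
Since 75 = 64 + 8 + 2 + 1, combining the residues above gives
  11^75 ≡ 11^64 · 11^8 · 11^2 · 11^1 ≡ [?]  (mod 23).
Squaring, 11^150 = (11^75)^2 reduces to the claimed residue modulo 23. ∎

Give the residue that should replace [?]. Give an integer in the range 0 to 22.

19

11^64 · 11^8 · 11^2 · 11^1 ≡ 4 · 8 · 6 · 11 = 2112.
2112 mod 23 = 19, so 11^75 ≡ 19 (mod 23).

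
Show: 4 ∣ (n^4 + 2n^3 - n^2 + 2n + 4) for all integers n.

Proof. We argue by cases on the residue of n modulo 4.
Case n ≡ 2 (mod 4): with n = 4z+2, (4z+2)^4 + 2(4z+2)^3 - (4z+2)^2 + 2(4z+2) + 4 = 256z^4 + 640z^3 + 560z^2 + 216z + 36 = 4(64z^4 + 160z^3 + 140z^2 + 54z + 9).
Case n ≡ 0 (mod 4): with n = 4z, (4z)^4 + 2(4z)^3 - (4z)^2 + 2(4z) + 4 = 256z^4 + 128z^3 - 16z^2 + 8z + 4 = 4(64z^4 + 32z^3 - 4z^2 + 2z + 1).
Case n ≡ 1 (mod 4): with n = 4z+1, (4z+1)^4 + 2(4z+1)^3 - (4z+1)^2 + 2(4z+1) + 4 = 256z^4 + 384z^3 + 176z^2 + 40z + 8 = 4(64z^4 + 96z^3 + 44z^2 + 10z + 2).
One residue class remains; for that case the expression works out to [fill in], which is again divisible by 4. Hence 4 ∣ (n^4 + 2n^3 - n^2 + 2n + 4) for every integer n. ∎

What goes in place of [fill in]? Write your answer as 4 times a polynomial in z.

Only n ≡ 3 (mod 4) is unaccounted for. Put n = 4z+3:
(4z+3)^4 + 2(4z+3)^3 - (4z+3)^2 + 2(4z+3) + 4 expands to 256z^4 + 896z^3 + 1136z^2 + 632z + 136,
and factoring out 4 leaves 4(64z^4 + 224z^3 + 284z^2 + 158z + 34).

4(64z^4 + 224z^3 + 284z^2 + 158z + 34)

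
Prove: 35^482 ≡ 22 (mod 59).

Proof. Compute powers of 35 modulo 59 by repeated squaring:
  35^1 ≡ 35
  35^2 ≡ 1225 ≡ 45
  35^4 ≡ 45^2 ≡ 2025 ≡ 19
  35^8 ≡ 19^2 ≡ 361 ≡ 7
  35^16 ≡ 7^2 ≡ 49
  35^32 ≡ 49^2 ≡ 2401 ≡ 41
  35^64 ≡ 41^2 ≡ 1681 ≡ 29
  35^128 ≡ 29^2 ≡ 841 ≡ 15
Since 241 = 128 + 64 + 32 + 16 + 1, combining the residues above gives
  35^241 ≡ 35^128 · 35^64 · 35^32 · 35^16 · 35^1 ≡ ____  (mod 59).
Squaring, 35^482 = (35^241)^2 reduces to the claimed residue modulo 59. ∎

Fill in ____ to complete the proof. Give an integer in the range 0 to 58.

9

35^128 · 35^64 · 35^32 · 35^16 · 35^1 ≡ 15 · 29 · 41 · 49 · 35 = 30587025.
30587025 mod 59 = 9, so 35^241 ≡ 9 (mod 59).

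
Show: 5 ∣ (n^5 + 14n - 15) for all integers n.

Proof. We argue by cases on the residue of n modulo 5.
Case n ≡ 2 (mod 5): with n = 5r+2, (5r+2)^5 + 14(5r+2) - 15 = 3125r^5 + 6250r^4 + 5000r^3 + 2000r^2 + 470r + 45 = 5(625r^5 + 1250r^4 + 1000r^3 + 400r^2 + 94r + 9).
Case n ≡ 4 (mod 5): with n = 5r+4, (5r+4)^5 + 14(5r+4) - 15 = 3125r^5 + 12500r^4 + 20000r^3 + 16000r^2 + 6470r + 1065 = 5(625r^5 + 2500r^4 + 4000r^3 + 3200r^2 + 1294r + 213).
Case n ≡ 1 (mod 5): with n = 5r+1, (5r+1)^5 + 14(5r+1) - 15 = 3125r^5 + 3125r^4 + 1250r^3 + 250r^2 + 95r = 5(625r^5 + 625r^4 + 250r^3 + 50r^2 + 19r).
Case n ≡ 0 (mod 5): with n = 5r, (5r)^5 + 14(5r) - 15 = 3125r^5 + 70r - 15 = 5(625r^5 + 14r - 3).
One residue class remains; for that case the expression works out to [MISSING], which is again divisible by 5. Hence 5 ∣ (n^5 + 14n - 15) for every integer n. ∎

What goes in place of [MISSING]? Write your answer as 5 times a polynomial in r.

The residues treated are {2, 4, 1, 0}, so the missing case is n ≡ 3 (mod 5); write n = 5r+3.
Then (5r+3)^5 + 14(5r+3) - 15 = 3125r^5 + 9375r^4 + 11250r^3 + 6750r^2 + 2095r + 270 = 5(625r^5 + 1875r^4 + 2250r^3 + 1350r^2 + 419r + 54).

5(625r^5 + 1875r^4 + 2250r^3 + 1350r^2 + 419r + 54)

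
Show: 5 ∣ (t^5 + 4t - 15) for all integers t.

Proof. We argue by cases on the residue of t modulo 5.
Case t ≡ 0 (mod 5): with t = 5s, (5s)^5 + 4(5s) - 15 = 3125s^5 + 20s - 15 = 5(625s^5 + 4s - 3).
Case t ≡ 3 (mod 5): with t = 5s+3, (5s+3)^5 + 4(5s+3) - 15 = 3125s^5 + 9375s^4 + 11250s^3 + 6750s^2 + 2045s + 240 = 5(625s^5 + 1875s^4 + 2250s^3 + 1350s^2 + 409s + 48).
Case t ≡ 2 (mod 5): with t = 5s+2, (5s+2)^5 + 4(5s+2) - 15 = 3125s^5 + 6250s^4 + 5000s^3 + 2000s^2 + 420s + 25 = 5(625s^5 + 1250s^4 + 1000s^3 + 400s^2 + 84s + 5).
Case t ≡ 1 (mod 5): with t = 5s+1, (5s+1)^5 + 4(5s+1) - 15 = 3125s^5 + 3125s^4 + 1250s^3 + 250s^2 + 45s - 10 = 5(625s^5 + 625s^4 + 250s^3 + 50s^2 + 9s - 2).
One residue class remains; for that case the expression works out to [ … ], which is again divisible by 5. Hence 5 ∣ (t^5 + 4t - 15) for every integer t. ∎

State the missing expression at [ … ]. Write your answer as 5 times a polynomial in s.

5(625s^5 + 2500s^4 + 4000s^3 + 3200s^2 + 1284s + 205)

Only t ≡ 4 (mod 5) is unaccounted for. Put t = 5s+4:
(5s+4)^5 + 4(5s+4) - 15 expands to 3125s^5 + 12500s^4 + 20000s^3 + 16000s^2 + 6420s + 1025,
and factoring out 5 leaves 5(625s^5 + 2500s^4 + 4000s^3 + 3200s^2 + 1284s + 205).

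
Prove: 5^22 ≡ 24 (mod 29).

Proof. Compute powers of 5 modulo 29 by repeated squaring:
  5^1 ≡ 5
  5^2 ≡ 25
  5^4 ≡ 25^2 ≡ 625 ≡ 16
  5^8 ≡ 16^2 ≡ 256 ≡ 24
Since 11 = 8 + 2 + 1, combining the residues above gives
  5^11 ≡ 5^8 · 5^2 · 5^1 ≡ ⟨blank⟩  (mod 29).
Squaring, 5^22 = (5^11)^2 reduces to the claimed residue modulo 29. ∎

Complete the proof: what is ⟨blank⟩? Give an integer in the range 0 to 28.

Multiply the listed residues: 24 · 25 · 5 = 600 → 3000.
Reducing modulo 29: 3000 = 103·29 + 13, so 5^11 ≡ 13.

13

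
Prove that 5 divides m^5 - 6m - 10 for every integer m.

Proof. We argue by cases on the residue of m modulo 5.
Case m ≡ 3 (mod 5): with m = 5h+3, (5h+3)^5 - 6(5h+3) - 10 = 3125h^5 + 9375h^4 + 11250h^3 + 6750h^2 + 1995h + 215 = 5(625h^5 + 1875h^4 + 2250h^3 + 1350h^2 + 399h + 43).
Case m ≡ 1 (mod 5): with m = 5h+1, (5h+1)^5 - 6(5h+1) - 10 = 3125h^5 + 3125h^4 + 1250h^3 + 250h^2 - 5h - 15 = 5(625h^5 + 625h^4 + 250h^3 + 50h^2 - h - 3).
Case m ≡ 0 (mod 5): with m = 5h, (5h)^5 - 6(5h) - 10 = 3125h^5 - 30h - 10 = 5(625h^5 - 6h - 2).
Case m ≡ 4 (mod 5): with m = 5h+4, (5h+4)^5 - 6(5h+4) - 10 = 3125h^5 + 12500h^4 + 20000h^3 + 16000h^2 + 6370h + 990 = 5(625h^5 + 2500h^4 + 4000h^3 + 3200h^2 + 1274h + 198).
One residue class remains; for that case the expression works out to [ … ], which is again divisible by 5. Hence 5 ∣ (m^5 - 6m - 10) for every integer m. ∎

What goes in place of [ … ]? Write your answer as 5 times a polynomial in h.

Only m ≡ 2 (mod 5) is unaccounted for. Put m = 5h+2:
(5h+2)^5 - 6(5h+2) - 10 expands to 3125h^5 + 6250h^4 + 5000h^3 + 2000h^2 + 370h + 10,
and factoring out 5 leaves 5(625h^5 + 1250h^4 + 1000h^3 + 400h^2 + 74h + 2).

5(625h^5 + 1250h^4 + 1000h^3 + 400h^2 + 74h + 2)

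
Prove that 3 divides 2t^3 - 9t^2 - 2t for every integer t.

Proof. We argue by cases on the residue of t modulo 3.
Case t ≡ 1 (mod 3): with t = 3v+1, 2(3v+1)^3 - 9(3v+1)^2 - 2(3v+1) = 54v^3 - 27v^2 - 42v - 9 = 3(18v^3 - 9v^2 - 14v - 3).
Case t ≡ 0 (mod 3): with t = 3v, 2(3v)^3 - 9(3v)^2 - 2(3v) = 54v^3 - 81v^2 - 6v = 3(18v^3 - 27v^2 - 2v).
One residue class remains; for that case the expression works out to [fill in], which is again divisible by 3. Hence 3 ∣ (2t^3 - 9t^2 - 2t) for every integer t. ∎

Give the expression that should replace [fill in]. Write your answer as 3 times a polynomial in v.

3(18v^3 + 9v^2 - 14v - 8)

The residues treated are {1, 0}, so the missing case is t ≡ 2 (mod 3); write t = 3v+2.
Then 2(3v+2)^3 - 9(3v+2)^2 - 2(3v+2) = 54v^3 + 27v^2 - 42v - 24 = 3(18v^3 + 9v^2 - 14v - 8).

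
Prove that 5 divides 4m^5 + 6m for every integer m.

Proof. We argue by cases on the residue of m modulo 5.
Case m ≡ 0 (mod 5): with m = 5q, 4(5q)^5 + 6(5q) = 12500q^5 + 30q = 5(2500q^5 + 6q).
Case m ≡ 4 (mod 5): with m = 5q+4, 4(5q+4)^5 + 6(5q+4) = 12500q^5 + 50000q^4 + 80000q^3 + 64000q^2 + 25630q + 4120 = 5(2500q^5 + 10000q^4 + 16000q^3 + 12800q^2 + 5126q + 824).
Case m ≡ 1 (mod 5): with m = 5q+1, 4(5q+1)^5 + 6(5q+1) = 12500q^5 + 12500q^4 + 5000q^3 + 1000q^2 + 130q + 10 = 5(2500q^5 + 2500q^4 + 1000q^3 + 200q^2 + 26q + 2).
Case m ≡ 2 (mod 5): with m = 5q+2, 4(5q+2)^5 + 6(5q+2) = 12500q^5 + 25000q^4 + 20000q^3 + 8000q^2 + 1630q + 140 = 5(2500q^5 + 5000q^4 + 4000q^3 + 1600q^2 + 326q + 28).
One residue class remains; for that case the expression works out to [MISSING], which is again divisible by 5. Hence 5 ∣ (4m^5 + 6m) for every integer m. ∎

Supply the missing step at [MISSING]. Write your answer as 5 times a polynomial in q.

5(2500q^5 + 7500q^4 + 9000q^3 + 5400q^2 + 1626q + 198)

Only m ≡ 3 (mod 5) is unaccounted for. Put m = 5q+3:
4(5q+3)^5 + 6(5q+3) expands to 12500q^5 + 37500q^4 + 45000q^3 + 27000q^2 + 8130q + 990,
and factoring out 5 leaves 5(2500q^5 + 7500q^4 + 9000q^3 + 5400q^2 + 1626q + 198).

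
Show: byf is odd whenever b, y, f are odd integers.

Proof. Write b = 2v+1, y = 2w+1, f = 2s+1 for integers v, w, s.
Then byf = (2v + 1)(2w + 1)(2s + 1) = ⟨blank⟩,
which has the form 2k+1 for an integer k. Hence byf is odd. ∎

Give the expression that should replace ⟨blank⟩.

2(4svw + 2sv + 2sw + s + 2vw + v + w) + 1

(2v + 1)(2w + 1)(2s + 1) = 8svw + 4sv + 4sw + 2s + 4vw + 2v + 2w + 1
= 2(4svw + 2sv + 2sw + s + 2vw + v + w) + 1.
Since 4svw + 2sv + 2sw + s + 2vw + v + w is an integer, the product is of the form 2k+1 for an integer k.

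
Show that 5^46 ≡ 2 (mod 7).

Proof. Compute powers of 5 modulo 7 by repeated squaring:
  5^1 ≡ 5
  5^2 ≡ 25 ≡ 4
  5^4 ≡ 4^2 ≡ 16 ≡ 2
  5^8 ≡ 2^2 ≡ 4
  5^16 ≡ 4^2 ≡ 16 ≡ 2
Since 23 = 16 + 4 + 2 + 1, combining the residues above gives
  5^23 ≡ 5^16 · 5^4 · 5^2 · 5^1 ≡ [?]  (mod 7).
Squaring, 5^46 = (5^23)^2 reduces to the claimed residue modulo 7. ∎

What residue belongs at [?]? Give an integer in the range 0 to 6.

3

Multiply the listed residues: 2 · 2 · 4 · 5 = 4 → 16 → 80.
Reducing modulo 7: 80 = 11·7 + 3, so 5^23 ≡ 3.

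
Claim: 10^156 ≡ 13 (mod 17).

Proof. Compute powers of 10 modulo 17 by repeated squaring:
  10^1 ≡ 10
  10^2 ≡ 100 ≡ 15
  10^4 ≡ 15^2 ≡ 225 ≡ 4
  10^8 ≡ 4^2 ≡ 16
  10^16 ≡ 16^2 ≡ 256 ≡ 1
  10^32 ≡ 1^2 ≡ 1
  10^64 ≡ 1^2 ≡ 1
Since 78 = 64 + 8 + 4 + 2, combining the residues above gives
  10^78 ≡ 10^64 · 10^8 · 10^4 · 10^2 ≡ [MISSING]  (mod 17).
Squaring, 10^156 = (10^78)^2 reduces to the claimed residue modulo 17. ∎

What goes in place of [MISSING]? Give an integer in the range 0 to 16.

8

10^64 · 10^8 · 10^4 · 10^2 ≡ 1 · 16 · 4 · 15 = 960.
960 mod 17 = 8, so 10^78 ≡ 8 (mod 17).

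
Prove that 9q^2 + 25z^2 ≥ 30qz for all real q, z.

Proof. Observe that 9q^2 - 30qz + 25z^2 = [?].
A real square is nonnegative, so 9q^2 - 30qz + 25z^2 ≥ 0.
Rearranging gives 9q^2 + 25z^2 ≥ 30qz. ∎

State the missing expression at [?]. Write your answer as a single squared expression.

(3q - 5z)^2

The leading and trailing coefficients are 3^2 and 5^2, and 30 = 2·3·5, so the trinomial is (3q - 5z)^2.
Hence 9q^2 - 30qz + 25z^2 ≥ 0.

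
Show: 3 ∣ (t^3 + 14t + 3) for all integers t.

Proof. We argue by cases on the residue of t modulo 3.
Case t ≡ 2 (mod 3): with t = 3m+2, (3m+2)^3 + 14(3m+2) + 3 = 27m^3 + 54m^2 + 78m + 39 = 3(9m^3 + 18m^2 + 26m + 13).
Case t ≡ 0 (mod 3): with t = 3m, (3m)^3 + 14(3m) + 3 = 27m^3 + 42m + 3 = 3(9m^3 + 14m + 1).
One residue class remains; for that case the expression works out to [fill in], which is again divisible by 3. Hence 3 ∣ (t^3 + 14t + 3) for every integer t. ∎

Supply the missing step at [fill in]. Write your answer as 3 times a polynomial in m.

The residues treated are {2, 0}, so the missing case is t ≡ 1 (mod 3); write t = 3m+1.
Then (3m+1)^3 + 14(3m+1) + 3 = 27m^3 + 27m^2 + 51m + 18 = 3(9m^3 + 9m^2 + 17m + 6).

3(9m^3 + 9m^2 + 17m + 6)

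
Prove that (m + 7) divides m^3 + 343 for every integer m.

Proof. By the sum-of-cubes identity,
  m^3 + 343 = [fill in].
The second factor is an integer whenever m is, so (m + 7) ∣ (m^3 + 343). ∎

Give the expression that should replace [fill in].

(m + 7)(m^2 - 7m + 49)

Polynomial division of m^3 + 343 by m + 7 leaves remainder 0 and quotient m^2 - 7m + 49.
Hence m^3 + 343 = (m + 7)(m^2 - 7m + 49).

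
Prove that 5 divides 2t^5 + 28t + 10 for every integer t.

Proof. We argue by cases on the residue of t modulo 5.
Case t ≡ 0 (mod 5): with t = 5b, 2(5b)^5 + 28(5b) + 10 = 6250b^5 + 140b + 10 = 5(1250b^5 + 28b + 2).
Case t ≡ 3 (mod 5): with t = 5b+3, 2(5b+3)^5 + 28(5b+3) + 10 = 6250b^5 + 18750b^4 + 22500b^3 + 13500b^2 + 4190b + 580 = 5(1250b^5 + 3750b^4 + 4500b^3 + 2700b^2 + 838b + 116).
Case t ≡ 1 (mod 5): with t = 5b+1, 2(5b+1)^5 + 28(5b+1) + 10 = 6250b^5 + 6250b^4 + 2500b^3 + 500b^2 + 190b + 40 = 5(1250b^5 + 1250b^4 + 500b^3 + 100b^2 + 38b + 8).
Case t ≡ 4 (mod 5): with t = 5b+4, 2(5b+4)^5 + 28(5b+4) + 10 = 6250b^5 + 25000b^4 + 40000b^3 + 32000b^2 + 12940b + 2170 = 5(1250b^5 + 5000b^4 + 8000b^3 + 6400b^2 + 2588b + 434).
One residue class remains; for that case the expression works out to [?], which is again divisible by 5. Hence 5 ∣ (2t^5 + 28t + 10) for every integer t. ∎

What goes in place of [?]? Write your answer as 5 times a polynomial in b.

The residues treated are {0, 3, 1, 4}, so the missing case is t ≡ 2 (mod 5); write t = 5b+2.
Then 2(5b+2)^5 + 28(5b+2) + 10 = 6250b^5 + 12500b^4 + 10000b^3 + 4000b^2 + 940b + 130 = 5(1250b^5 + 2500b^4 + 2000b^3 + 800b^2 + 188b + 26).

5(1250b^5 + 2500b^4 + 2000b^3 + 800b^2 + 188b + 26)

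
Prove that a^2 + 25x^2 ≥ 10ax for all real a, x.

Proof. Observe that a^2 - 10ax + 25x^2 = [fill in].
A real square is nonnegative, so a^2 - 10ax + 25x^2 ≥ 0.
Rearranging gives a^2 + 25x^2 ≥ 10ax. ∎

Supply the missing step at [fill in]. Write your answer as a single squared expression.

a^2 - 10ax + 25x^2 is a perfect-square trinomial: the outer terms are (a)^2 and (5x)^2, and the cross term is -2·a·5x.
So a^2 - 10ax + 25x^2 = (a - 5x)^2 ≥ 0.

(a - 5x)^2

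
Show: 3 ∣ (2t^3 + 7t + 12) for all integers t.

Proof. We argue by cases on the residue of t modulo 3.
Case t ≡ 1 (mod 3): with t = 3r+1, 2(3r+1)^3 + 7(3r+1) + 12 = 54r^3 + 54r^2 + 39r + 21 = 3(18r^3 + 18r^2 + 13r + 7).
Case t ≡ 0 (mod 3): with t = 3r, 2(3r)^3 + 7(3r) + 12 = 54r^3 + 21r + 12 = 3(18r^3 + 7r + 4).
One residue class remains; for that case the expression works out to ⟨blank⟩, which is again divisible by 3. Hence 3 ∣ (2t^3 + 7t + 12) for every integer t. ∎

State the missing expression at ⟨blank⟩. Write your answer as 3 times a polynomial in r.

3(18r^3 + 36r^2 + 31r + 14)

Only t ≡ 2 (mod 3) is unaccounted for. Put t = 3r+2:
2(3r+2)^3 + 7(3r+2) + 12 expands to 54r^3 + 108r^2 + 93r + 42,
and factoring out 3 leaves 3(18r^3 + 36r^2 + 31r + 14).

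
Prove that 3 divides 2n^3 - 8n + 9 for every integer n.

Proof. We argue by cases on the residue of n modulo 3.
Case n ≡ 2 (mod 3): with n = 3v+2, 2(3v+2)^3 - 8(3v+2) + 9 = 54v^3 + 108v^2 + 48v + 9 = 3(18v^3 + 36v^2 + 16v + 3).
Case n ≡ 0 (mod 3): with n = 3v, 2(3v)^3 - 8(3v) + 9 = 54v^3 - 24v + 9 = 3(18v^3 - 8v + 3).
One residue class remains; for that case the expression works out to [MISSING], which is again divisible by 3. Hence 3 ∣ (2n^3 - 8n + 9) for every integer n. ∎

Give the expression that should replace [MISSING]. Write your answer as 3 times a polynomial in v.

3(18v^3 + 18v^2 - 2v + 1)

The residues treated are {2, 0}, so the missing case is n ≡ 1 (mod 3); write n = 3v+1.
Then 2(3v+1)^3 - 8(3v+1) + 9 = 54v^3 + 54v^2 - 6v + 3 = 3(18v^3 + 18v^2 - 2v + 1).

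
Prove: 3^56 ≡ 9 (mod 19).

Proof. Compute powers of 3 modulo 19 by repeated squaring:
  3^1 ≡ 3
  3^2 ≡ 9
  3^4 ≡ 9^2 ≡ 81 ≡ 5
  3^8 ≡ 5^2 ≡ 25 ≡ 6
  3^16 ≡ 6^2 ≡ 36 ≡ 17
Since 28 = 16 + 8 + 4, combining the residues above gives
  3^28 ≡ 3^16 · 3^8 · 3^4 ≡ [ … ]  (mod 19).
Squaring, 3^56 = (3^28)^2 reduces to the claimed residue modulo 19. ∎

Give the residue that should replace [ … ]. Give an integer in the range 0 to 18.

Multiply the listed residues: 17 · 6 · 5 = 102 → 510.
Reducing modulo 19: 510 = 26·19 + 16, so 3^28 ≡ 16.

16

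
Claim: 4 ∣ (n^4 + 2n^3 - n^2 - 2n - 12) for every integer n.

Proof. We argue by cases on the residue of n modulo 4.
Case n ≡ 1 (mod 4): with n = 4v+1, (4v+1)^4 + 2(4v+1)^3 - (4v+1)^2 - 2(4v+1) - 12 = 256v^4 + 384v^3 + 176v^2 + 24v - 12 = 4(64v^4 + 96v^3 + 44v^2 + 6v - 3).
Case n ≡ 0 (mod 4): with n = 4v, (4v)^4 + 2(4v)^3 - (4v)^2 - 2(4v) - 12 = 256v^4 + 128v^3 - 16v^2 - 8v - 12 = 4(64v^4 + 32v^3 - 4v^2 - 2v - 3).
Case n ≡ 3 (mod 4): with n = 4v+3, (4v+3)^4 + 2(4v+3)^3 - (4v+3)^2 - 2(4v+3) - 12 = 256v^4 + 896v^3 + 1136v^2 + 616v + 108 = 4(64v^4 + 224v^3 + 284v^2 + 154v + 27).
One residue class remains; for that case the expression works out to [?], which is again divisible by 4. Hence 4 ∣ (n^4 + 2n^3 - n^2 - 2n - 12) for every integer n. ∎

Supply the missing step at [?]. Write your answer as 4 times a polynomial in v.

Only n ≡ 2 (mod 4) is unaccounted for. Put n = 4v+2:
(4v+2)^4 + 2(4v+2)^3 - (4v+2)^2 - 2(4v+2) - 12 expands to 256v^4 + 640v^3 + 560v^2 + 200v + 12,
and factoring out 4 leaves 4(64v^4 + 160v^3 + 140v^2 + 50v + 3).

4(64v^4 + 160v^3 + 140v^2 + 50v + 3)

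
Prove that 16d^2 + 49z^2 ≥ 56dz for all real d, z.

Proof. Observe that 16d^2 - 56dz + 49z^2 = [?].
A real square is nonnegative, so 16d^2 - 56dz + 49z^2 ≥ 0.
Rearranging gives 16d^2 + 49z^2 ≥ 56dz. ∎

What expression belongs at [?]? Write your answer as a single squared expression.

(4d - 7z)^2

The leading and trailing coefficients are 4^2 and 7^2, and 56 = 2·4·7, so the trinomial is (4d - 7z)^2.
Hence 16d^2 - 56dz + 49z^2 ≥ 0.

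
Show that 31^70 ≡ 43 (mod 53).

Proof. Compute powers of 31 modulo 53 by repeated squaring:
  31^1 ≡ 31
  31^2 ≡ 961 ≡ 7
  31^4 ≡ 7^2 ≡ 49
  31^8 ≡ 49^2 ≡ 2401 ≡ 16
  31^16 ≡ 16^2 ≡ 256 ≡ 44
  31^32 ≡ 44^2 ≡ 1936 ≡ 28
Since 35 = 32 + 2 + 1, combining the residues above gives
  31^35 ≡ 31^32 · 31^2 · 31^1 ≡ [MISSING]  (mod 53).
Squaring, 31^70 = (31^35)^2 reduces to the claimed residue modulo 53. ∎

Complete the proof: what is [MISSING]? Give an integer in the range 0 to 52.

34

Multiply the listed residues: 28 · 7 · 31 = 196 → 6076.
Reducing modulo 53: 6076 = 114·53 + 34, so 31^35 ≡ 34.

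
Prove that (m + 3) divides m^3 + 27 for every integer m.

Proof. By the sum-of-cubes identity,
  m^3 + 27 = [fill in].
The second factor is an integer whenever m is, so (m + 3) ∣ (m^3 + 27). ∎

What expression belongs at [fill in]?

(m + 3)(m^2 - 3m + 9)

a^3 + b^3 = (a + b)(a^2 - ab + b^2). With a = m, b = 3:
m^3 + 27 = (m + 3)(m^2 - 3m + 9).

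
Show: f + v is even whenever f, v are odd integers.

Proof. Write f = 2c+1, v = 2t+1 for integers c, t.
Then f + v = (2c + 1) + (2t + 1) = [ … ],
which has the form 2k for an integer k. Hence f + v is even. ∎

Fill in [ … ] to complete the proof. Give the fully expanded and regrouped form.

2(c + t + 1)

Expanding: (2c + 1) + (2t + 1) = 2c + 2t + 2.
Every term is even; pulling out the factor of 2 gives 2(c + t + 1).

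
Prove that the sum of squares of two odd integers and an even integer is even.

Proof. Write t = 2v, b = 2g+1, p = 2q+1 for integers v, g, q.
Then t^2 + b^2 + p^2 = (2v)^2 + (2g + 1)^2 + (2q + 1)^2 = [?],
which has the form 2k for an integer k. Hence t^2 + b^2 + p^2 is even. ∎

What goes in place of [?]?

Expanding: (2v)^2 + (2g + 1)^2 + (2q + 1)^2 = 4g^2 + 4g + 4q^2 + 4q + 4v^2 + 2.
Every term is even; pulling out the factor of 2 gives 2(2g^2 + 2g + 2q^2 + 2q + 2v^2 + 1).

2(2g^2 + 2g + 2q^2 + 2q + 2v^2 + 1)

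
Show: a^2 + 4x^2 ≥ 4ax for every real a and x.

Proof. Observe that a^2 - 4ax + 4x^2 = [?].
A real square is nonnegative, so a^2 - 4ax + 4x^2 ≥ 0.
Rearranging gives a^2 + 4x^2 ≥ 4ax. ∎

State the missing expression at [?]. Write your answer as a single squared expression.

(a - 2x)^2

a^2 - 4ax + 4x^2 is a perfect-square trinomial: the outer terms are (a)^2 and (2x)^2, and the cross term is -2·a·2x.
So a^2 - 4ax + 4x^2 = (a - 2x)^2 ≥ 0.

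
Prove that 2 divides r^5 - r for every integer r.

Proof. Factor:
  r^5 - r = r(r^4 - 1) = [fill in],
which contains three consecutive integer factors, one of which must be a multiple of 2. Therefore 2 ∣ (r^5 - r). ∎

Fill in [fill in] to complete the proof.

r^4 - 1 = (r^2 - 1)(r^2 + 1), and r^2 - 1 = (r-1)(r+1).
So r(r^4 - 1) = (r - 1)r(r + 1)(r^2 + 1).

(r - 1)r(r + 1)(r^2 + 1)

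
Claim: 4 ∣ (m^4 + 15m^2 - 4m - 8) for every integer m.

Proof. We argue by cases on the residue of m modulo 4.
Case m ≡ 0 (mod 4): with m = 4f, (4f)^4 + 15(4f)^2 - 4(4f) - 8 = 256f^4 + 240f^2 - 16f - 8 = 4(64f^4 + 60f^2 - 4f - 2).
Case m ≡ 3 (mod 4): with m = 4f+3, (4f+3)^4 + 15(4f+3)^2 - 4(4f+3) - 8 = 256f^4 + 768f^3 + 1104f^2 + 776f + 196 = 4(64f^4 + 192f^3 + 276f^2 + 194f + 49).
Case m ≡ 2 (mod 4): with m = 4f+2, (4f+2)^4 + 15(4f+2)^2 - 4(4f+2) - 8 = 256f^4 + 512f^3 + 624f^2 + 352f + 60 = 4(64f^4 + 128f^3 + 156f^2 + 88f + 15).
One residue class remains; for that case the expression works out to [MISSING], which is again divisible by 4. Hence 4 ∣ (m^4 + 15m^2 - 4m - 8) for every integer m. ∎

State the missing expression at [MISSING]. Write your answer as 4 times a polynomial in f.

Only m ≡ 1 (mod 4) is unaccounted for. Put m = 4f+1:
(4f+1)^4 + 15(4f+1)^2 - 4(4f+1) - 8 expands to 256f^4 + 256f^3 + 336f^2 + 120f + 4,
and factoring out 4 leaves 4(64f^4 + 64f^3 + 84f^2 + 30f + 1).

4(64f^4 + 64f^3 + 84f^2 + 30f + 1)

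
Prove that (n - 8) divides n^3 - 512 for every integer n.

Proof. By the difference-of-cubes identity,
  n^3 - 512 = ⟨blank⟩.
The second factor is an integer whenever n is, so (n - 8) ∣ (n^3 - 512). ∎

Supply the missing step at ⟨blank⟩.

(n - 8)(n^2 + 8n + 64)

a^3 - b^3 = (a - b)(a^2 + ab + b^2). With a = n, b = 8:
n^3 - 512 = (n - 8)(n^2 + 8n + 64).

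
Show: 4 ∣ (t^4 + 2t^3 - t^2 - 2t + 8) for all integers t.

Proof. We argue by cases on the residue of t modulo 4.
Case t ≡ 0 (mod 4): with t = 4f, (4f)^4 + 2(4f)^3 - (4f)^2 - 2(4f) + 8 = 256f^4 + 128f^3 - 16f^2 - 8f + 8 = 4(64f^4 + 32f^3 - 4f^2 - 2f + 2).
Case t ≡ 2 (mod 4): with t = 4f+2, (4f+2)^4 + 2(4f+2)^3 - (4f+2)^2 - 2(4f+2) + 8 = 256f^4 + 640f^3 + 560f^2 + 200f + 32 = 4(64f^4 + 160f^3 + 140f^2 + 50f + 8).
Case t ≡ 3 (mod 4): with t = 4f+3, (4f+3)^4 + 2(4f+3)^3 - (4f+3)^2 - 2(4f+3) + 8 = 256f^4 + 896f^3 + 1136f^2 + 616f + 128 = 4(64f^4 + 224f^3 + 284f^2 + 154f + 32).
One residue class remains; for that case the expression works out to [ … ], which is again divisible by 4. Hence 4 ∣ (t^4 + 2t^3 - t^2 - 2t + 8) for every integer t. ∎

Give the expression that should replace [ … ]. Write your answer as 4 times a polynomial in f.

Only t ≡ 1 (mod 4) is unaccounted for. Put t = 4f+1:
(4f+1)^4 + 2(4f+1)^3 - (4f+1)^2 - 2(4f+1) + 8 expands to 256f^4 + 384f^3 + 176f^2 + 24f + 8,
and factoring out 4 leaves 4(64f^4 + 96f^3 + 44f^2 + 6f + 2).

4(64f^4 + 96f^3 + 44f^2 + 6f + 2)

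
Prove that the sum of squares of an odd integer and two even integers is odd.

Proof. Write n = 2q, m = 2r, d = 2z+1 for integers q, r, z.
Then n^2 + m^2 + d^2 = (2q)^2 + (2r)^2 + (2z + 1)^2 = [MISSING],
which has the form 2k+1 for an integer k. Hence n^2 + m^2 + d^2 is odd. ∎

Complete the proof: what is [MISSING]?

(2q)^2 + (2r)^2 + (2z + 1)^2 = 4q^2 + 4r^2 + 4z^2 + 4z + 1
= 2(2q^2 + 2r^2 + 2z^2 + 2z) + 1.
Since 2q^2 + 2r^2 + 2z^2 + 2z is an integer, the sum of squares is of the form 2k+1 for an integer k.

2(2q^2 + 2r^2 + 2z^2 + 2z) + 1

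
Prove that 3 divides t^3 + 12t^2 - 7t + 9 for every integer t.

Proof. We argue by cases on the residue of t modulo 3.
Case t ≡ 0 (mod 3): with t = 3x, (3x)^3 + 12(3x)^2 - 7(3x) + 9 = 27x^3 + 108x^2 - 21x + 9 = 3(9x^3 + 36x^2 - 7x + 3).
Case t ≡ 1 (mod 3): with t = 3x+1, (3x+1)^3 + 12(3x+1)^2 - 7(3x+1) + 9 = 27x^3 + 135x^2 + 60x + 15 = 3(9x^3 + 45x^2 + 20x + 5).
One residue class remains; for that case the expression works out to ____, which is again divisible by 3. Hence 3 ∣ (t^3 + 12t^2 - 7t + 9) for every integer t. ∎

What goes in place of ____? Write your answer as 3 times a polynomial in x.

3(9x^3 + 54x^2 + 53x + 17)

The residues treated are {0, 1}, so the missing case is t ≡ 2 (mod 3); write t = 3x+2.
Then (3x+2)^3 + 12(3x+2)^2 - 7(3x+2) + 9 = 27x^3 + 162x^2 + 159x + 51 = 3(9x^3 + 54x^2 + 53x + 17).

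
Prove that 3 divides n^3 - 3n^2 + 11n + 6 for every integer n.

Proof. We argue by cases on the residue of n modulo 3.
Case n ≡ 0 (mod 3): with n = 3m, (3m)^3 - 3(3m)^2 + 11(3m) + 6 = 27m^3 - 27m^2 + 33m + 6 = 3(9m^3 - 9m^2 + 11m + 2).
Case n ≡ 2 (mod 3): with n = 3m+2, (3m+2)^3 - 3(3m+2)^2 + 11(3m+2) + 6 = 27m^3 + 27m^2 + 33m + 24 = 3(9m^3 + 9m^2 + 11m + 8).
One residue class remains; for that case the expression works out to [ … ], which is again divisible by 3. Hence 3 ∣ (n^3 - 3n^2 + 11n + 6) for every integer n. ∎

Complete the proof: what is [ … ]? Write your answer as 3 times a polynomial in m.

Only n ≡ 1 (mod 3) is unaccounted for. Put n = 3m+1:
(3m+1)^3 - 3(3m+1)^2 + 11(3m+1) + 6 expands to 27m^3 + 24m + 15,
and factoring out 3 leaves 3(9m^3 + 8m + 5).

3(9m^3 + 8m + 5)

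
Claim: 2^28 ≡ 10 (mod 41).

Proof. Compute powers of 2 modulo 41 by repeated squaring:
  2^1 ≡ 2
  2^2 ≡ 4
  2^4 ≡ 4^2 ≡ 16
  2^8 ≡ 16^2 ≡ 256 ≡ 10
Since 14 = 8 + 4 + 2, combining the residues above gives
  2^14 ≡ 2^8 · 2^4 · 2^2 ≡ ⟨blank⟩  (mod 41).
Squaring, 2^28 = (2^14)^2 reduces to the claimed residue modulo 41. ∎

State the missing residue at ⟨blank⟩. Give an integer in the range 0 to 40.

2^8 · 2^4 · 2^2 ≡ 10 · 16 · 4 = 640.
640 mod 41 = 25, so 2^14 ≡ 25 (mod 41).

25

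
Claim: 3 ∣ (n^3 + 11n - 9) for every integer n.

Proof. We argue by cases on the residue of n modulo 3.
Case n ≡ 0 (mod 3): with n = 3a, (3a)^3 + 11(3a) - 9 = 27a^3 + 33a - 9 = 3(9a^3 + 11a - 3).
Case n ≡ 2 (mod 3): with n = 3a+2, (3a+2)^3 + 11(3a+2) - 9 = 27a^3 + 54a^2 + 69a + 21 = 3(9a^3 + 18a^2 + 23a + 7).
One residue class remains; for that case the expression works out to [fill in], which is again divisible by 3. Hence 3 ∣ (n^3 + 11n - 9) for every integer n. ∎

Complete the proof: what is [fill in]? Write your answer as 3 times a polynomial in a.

The residues treated are {0, 2}, so the missing case is n ≡ 1 (mod 3); write n = 3a+1.
Then (3a+1)^3 + 11(3a+1) - 9 = 27a^3 + 27a^2 + 42a + 3 = 3(9a^3 + 9a^2 + 14a + 1).

3(9a^3 + 9a^2 + 14a + 1)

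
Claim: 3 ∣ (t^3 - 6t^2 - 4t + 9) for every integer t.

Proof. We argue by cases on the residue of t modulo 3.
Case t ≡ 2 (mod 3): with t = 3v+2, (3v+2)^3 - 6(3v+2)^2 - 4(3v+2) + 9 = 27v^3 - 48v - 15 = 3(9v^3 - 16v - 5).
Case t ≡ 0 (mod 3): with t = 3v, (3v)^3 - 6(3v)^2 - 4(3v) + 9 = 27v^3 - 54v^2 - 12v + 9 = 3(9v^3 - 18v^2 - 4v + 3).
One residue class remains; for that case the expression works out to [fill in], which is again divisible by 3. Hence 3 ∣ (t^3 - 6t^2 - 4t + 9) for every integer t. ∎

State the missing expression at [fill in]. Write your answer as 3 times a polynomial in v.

Only t ≡ 1 (mod 3) is unaccounted for. Put t = 3v+1:
(3v+1)^3 - 6(3v+1)^2 - 4(3v+1) + 9 expands to 27v^3 - 27v^2 - 39v,
and factoring out 3 leaves 3(9v^3 - 9v^2 - 13v).

3(9v^3 - 9v^2 - 13v)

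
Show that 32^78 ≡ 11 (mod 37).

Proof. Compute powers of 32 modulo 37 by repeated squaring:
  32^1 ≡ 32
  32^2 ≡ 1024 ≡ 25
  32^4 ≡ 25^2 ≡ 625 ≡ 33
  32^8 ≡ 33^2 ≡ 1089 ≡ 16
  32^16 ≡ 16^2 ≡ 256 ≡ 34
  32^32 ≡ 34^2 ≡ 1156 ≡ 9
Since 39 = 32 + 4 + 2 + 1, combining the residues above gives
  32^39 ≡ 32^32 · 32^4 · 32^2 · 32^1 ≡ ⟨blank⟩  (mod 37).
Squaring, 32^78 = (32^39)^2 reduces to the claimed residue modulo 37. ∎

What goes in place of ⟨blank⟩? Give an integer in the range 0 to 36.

Multiply the listed residues: 9 · 33 · 25 · 32 = 297 → 7425 → 237600.
Reducing modulo 37: 237600 = 6421·37 + 23, so 32^39 ≡ 23.

23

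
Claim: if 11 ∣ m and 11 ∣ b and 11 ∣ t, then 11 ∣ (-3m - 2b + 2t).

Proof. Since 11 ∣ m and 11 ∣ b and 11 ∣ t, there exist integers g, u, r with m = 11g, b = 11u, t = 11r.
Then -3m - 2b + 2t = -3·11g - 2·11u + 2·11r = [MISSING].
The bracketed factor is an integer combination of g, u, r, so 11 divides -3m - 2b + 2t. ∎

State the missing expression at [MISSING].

11(-3g + 2r - 2u)

Pull the common 11 out of every term: -3·11g - 2·11u + 2·11r = 11(-3g + 2r - 2u).
-3g + 2r - 2u is an integer, which exhibits the divisibility.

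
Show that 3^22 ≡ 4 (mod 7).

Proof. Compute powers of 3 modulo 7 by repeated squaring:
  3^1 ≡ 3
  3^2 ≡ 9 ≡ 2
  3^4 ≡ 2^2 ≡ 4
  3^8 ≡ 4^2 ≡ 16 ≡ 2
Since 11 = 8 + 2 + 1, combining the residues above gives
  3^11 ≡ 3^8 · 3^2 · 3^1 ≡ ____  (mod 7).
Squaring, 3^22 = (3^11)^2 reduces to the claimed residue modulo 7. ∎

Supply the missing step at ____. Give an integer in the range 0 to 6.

5

Multiply the listed residues: 2 · 2 · 3 = 4 → 12.
Reducing modulo 7: 12 = 1·7 + 5, so 3^11 ≡ 5.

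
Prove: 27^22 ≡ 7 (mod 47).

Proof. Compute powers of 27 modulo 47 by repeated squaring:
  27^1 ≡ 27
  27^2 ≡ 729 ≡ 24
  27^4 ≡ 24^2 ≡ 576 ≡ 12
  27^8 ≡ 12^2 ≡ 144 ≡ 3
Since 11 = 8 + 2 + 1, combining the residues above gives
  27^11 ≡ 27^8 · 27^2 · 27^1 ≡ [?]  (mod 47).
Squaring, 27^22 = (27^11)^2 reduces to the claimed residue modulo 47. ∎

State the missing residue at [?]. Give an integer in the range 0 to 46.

17

Multiply the listed residues: 3 · 24 · 27 = 72 → 1944.
Reducing modulo 47: 1944 = 41·47 + 17, so 27^11 ≡ 17.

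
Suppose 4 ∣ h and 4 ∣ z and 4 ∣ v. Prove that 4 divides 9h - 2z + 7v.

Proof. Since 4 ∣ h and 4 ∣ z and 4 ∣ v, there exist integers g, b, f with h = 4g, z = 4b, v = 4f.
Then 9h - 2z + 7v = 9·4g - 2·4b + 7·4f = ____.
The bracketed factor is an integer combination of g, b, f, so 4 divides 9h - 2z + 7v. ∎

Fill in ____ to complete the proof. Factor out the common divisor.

Each term has a factor of 4: 9·4g - 2·4b + 7·4f = 4·(-2b + 7f + 9g).
Since -2b + 7f + 9g is an integer, 4 ∣ (9h - 2z + 7v).

4(-2b + 7f + 9g)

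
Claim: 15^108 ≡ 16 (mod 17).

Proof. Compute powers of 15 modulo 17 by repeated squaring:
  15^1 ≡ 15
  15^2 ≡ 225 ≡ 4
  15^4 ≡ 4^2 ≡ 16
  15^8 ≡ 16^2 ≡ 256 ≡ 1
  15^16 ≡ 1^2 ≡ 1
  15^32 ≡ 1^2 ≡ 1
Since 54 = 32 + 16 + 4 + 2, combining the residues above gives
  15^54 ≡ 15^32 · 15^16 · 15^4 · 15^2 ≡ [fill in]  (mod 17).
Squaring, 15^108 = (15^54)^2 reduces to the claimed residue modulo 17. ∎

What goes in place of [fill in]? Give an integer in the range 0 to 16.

Multiply the listed residues: 1 · 1 · 16 · 4 = 1 → 16 → 64.
Reducing modulo 17: 64 = 3·17 + 13, so 15^54 ≡ 13.

13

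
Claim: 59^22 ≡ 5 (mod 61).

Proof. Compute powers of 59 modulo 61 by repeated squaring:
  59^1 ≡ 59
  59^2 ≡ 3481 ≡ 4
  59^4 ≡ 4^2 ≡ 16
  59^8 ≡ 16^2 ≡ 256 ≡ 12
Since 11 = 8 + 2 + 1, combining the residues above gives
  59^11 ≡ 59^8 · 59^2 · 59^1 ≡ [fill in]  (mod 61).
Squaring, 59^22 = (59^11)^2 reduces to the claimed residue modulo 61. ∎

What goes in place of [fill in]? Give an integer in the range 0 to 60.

Multiply the listed residues: 12 · 4 · 59 = 48 → 2832.
Reducing modulo 61: 2832 = 46·61 + 26, so 59^11 ≡ 26.

26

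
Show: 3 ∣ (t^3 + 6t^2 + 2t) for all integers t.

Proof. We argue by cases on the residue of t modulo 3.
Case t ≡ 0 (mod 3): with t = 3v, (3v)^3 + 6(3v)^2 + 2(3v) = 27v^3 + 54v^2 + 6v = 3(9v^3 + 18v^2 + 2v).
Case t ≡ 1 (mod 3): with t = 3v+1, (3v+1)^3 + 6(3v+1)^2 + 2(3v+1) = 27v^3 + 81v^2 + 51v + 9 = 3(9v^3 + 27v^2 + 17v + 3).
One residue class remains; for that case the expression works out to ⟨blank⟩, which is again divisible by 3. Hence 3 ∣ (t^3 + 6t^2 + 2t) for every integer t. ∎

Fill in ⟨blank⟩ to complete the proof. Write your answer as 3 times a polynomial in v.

Only t ≡ 2 (mod 3) is unaccounted for. Put t = 3v+2:
(3v+2)^3 + 6(3v+2)^2 + 2(3v+2) expands to 27v^3 + 108v^2 + 114v + 36,
and factoring out 3 leaves 3(9v^3 + 36v^2 + 38v + 12).

3(9v^3 + 36v^2 + 38v + 12)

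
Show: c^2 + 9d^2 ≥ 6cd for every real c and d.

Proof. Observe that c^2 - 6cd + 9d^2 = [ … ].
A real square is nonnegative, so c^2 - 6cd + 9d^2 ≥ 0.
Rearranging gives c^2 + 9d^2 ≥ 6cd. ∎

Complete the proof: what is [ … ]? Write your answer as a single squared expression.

(c - 3d)^2

The leading and trailing coefficients are 1^2 and 3^2, and 6 = 2·1·3, so the trinomial is (c - 3d)^2.
Hence c^2 - 6cd + 9d^2 ≥ 0.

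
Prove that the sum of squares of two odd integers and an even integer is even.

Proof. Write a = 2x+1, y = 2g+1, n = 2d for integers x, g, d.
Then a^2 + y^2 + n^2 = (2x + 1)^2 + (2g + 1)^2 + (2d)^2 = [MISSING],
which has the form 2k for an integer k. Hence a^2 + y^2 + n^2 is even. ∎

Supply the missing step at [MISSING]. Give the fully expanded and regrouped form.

2(2d^2 + 2g^2 + 2g + 2x^2 + 2x + 1)

(2x + 1)^2 + (2g + 1)^2 + (2d)^2 = 4d^2 + 4g^2 + 4g + 4x^2 + 4x + 2
= 2(2d^2 + 2g^2 + 2g + 2x^2 + 2x + 1).
Since 2d^2 + 2g^2 + 2g + 2x^2 + 2x + 1 is an integer, the sum of squares is of the form 2k for an integer k.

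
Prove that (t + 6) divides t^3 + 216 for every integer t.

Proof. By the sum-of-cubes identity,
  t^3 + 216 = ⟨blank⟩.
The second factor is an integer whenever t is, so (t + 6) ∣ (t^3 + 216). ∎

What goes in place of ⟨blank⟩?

a^3 + b^3 = (a + b)(a^2 - ab + b^2). With a = t, b = 6:
t^3 + 216 = (t + 6)(t^2 - 6t + 36).

(t + 6)(t^2 - 6t + 36)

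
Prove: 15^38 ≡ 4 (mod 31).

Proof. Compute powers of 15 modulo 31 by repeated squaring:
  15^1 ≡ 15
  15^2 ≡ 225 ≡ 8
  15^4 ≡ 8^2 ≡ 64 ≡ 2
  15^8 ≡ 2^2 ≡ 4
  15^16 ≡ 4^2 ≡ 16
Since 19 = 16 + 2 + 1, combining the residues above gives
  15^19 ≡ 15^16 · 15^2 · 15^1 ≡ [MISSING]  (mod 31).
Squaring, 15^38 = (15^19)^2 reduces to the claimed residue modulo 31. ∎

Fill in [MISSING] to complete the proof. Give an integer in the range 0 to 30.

15^16 · 15^2 · 15^1 ≡ 16 · 8 · 15 = 1920.
1920 mod 31 = 29, so 15^19 ≡ 29 (mod 31).

29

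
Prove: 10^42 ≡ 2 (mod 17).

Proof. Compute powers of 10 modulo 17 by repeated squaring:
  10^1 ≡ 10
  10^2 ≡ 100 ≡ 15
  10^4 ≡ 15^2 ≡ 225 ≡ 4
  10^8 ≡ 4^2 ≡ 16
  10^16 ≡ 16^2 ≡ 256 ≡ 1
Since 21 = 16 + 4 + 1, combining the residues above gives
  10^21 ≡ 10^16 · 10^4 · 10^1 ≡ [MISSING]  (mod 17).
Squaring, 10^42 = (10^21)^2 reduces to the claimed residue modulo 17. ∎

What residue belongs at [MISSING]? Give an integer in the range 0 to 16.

10^16 · 10^4 · 10^1 ≡ 1 · 4 · 10 = 40.
40 mod 17 = 6, so 10^21 ≡ 6 (mod 17).

6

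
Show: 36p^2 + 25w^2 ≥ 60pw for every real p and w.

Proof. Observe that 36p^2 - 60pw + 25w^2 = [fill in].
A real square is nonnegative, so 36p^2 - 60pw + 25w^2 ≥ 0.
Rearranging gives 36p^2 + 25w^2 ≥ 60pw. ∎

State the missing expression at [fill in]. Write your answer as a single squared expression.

(6p - 5w)^2

The leading and trailing coefficients are 6^2 and 5^2, and 60 = 2·6·5, so the trinomial is (6p - 5w)^2.
Hence 36p^2 - 60pw + 25w^2 ≥ 0.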